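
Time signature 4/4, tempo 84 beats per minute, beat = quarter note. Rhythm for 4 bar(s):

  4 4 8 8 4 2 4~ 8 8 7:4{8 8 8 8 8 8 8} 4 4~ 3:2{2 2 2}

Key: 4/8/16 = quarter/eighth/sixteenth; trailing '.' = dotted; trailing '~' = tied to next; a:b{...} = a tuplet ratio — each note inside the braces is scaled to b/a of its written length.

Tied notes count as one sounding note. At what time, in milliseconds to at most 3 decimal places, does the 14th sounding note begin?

1. 0.0ms @ 0 + 714.286ms (1)
2. 714.286ms @ 1 + 714.286ms (1)
3. 1428.571ms @ 2 + 357.143ms (1/2)
4. 1785.714ms @ 5/2 + 357.143ms (1/2)
5. 2142.857ms @ 3 + 714.286ms (1)
6. 2857.143ms @ 4 + 1428.571ms (2)
7. 4285.714ms @ 6 + 1071.429ms (3/2)
8. 5357.143ms @ 15/2 + 357.143ms (1/2)
9. 5714.286ms @ 8 + 204.082ms (2/7)
10. 5918.367ms @ 58/7 + 204.082ms (2/7)
11. 6122.449ms @ 60/7 + 204.082ms (2/7)
12. 6326.531ms @ 62/7 + 204.082ms (2/7)
13. 6530.612ms @ 64/7 + 204.082ms (2/7)
14. 6734.694ms @ 66/7 + 204.082ms (2/7)
15. 6938.776ms @ 68/7 + 204.082ms (2/7)
16. 7142.857ms @ 10 + 714.286ms (1)
17. 7857.143ms @ 11 + 1666.667ms (7/3)
18. 9523.81ms @ 40/3 + 952.381ms (4/3)
19. 10476.19ms @ 44/3 + 952.381ms (4/3)

note 14 onset = 66/7b = 6734.694ms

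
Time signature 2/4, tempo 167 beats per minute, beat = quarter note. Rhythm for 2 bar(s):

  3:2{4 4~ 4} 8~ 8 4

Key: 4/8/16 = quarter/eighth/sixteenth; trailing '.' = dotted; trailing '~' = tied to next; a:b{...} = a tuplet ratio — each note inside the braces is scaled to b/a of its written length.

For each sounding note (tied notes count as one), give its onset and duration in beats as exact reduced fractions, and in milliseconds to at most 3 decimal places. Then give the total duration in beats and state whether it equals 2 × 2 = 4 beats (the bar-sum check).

1) 0.0ms=0b +239.521ms=2/3b
2) 239.521ms=2/3b +479.042ms=4/3b
3) 718.563ms=2b +359.281ms=1b
4) 1077.844ms=3b +359.281ms=1b
Σ=4b of 4 (167bpm 2/4) — PASS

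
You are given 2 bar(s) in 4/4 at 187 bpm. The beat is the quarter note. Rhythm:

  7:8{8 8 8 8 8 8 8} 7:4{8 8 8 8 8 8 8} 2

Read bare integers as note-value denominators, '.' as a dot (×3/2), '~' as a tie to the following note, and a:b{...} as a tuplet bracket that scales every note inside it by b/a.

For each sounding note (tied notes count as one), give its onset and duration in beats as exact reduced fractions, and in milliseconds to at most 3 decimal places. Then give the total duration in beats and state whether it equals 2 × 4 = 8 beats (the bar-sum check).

1) 0.0ms=0b +183.346ms=4/7b
2) 183.346ms=4/7b +183.346ms=4/7b
3) 366.692ms=8/7b +183.346ms=4/7b
4) 550.038ms=12/7b +183.346ms=4/7b
5) 733.384ms=16/7b +183.346ms=4/7b
6) 916.73ms=20/7b +183.346ms=4/7b
7) 1100.076ms=24/7b +183.346ms=4/7b
8) 1283.422ms=4b +91.673ms=2/7b
9) 1375.095ms=30/7b +91.673ms=2/7b
10) 1466.769ms=32/7b +91.673ms=2/7b
11) 1558.442ms=34/7b +91.673ms=2/7b
12) 1650.115ms=36/7b +91.673ms=2/7b
13) 1741.788ms=38/7b +91.673ms=2/7b
14) 1833.461ms=40/7b +91.673ms=2/7b
15) 1925.134ms=6b +641.711ms=2b
Σ=8b of 8 (187bpm 4/4) — PASS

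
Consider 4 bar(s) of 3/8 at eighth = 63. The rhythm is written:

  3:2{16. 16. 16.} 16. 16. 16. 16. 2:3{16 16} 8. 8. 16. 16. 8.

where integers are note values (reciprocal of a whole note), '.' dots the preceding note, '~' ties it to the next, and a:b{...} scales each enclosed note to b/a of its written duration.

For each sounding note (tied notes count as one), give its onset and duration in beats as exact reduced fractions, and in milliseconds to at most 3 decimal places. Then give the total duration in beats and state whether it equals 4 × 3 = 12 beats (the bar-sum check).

1) 0.0ms=0b +476.19ms=1/2b
2) 476.19ms=1/2b +476.19ms=1/2b
3) 952.381ms=1b +476.19ms=1/2b
4) 1428.571ms=3/2b +714.286ms=3/4b
5) 2142.857ms=9/4b +714.286ms=3/4b
6) 2857.143ms=3b +714.286ms=3/4b
7) 3571.429ms=15/4b +714.286ms=3/4b
8) 4285.714ms=9/2b +714.286ms=3/4b
9) 5000.0ms=21/4b +714.286ms=3/4b
10) 5714.286ms=6b +1428.571ms=3/2b
11) 7142.857ms=15/2b +1428.571ms=3/2b
12) 8571.429ms=9b +714.286ms=3/4b
13) 9285.714ms=39/4b +714.286ms=3/4b
14) 10000.0ms=21/2b +1428.571ms=3/2b
Σ=12b of 12 (63bpm 3/8) — PASS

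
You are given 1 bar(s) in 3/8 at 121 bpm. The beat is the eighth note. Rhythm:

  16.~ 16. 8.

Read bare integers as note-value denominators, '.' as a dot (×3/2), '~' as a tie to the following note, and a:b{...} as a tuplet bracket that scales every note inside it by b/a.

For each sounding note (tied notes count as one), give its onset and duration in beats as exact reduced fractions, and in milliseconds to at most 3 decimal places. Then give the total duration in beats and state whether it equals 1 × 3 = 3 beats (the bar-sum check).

1) 0.0ms=0b +743.802ms=3/2b
2) 743.802ms=3/2b +743.802ms=3/2b
Σ=3b of 3 (121bpm 3/8) — PASS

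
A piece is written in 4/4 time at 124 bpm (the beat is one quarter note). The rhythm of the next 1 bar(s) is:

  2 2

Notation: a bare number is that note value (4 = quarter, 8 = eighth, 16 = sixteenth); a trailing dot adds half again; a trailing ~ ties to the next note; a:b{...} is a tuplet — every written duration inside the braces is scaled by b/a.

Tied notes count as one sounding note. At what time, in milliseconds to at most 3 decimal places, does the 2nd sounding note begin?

1. 0.0ms @ 0 + 967.742ms (2)
2. 967.742ms @ 2 + 967.742ms (2)

note 2 onset = 2b = 967.742ms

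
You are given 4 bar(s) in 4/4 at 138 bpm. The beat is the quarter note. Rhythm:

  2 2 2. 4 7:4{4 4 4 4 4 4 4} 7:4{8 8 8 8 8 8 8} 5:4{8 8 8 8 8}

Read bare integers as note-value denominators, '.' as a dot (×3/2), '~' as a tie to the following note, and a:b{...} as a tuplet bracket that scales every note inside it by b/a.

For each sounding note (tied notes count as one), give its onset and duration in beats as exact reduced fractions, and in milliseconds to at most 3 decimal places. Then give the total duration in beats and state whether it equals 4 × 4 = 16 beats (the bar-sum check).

1) 0.0ms=0b +869.565ms=2b
2) 869.565ms=2b +869.565ms=2b
3) 1739.13ms=4b +1304.348ms=3b
4) 3043.478ms=7b +434.783ms=1b
5) 3478.261ms=8b +248.447ms=4/7b
6) 3726.708ms=60/7b +248.447ms=4/7b
7) 3975.155ms=64/7b +248.447ms=4/7b
8) 4223.602ms=68/7b +248.447ms=4/7b
9) 4472.05ms=72/7b +248.447ms=4/7b
10) 4720.497ms=76/7b +248.447ms=4/7b
11) 4968.944ms=80/7b +248.447ms=4/7b
12) 5217.391ms=12b +124.224ms=2/7b
13) 5341.615ms=86/7b +124.224ms=2/7b
14) 5465.839ms=88/7b +124.224ms=2/7b
15) 5590.062ms=90/7b +124.224ms=2/7b
16) 5714.286ms=92/7b +124.224ms=2/7b
17) 5838.509ms=94/7b +124.224ms=2/7b
18) 5962.733ms=96/7b +124.224ms=2/7b
19) 6086.957ms=14b +173.913ms=2/5b
20) 6260.87ms=72/5b +173.913ms=2/5b
21) 6434.783ms=74/5b +173.913ms=2/5b
22) 6608.696ms=76/5b +173.913ms=2/5b
23) 6782.609ms=78/5b +173.913ms=2/5b
Σ=16b of 16 (138bpm 4/4) — PASS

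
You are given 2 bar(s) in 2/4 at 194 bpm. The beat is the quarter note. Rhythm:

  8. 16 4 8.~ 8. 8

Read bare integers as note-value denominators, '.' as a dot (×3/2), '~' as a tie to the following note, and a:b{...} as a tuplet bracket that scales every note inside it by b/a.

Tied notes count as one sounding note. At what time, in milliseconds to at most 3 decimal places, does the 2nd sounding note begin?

1. 0.0ms @ 0 + 231.959ms (3/4)
2. 231.959ms @ 3/4 + 77.32ms (1/4)
3. 309.278ms @ 1 + 309.278ms (1)
4. 618.557ms @ 2 + 463.918ms (3/2)
5. 1082.474ms @ 7/2 + 154.639ms (1/2)

note 2 onset = 3/4b = 231.959ms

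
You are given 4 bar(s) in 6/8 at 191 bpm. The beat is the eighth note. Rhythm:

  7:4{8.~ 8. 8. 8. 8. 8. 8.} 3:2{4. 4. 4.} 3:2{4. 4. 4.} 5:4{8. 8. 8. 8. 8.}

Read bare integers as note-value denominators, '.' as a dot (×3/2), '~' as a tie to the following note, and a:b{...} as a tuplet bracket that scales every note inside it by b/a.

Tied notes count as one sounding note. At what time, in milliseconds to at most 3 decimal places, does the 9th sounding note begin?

note 9 onset = 10b = 3141.361ms

1. 0.0ms @ 0 + 538.519ms (12/7)
2. 538.519ms @ 12/7 + 269.26ms (6/7)
3. 807.779ms @ 18/7 + 269.26ms (6/7)
4. 1077.038ms @ 24/7 + 269.26ms (6/7)
5. 1346.298ms @ 30/7 + 269.26ms (6/7)
6. 1615.557ms @ 36/7 + 269.26ms (6/7)
7. 1884.817ms @ 6 + 628.272ms (2)
8. 2513.089ms @ 8 + 628.272ms (2)
9. 3141.361ms @ 10 + 628.272ms (2)
10. 3769.634ms @ 12 + 628.272ms (2)
11. 4397.906ms @ 14 + 628.272ms (2)
12. 5026.178ms @ 16 + 628.272ms (2)
13. 5654.45ms @ 18 + 376.963ms (6/5)
14. 6031.414ms @ 96/5 + 376.963ms (6/5)
15. 6408.377ms @ 102/5 + 376.963ms (6/5)
16. 6785.34ms @ 108/5 + 376.963ms (6/5)
17. 7162.304ms @ 114/5 + 376.963ms (6/5)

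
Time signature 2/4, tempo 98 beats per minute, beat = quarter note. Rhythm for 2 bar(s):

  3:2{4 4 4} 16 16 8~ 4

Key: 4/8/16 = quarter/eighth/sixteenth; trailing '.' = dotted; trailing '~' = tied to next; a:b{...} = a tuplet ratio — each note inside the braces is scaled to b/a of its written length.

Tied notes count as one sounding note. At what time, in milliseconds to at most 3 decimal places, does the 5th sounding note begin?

1. 0.0ms @ 0 + 408.163ms (2/3)
2. 408.163ms @ 2/3 + 408.163ms (2/3)
3. 816.327ms @ 4/3 + 408.163ms (2/3)
4. 1224.49ms @ 2 + 153.061ms (1/4)
5. 1377.551ms @ 9/4 + 153.061ms (1/4)
6. 1530.612ms @ 5/2 + 918.367ms (3/2)

note 5 onset = 9/4b = 1377.551ms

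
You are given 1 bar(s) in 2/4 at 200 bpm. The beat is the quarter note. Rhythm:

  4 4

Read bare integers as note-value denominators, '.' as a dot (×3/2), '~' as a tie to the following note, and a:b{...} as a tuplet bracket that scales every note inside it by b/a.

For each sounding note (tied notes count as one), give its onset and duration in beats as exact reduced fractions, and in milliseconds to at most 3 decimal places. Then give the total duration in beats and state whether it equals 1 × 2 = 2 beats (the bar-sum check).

1) 0.0ms=0b +300.0ms=1b
2) 300.0ms=1b +300.0ms=1b
Σ=2b of 2 (200bpm 2/4) — PASS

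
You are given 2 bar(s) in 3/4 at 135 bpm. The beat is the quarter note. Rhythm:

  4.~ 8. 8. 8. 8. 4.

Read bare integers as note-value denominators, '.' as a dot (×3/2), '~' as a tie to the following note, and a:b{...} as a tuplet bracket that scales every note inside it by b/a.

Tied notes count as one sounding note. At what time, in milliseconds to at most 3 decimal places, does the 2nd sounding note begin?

1. 0.0ms @ 0 + 1000.0ms (9/4)
2. 1000.0ms @ 9/4 + 333.333ms (3/4)
3. 1333.333ms @ 3 + 333.333ms (3/4)
4. 1666.667ms @ 15/4 + 333.333ms (3/4)
5. 2000.0ms @ 9/2 + 666.667ms (3/2)

note 2 onset = 9/4b = 1000.0ms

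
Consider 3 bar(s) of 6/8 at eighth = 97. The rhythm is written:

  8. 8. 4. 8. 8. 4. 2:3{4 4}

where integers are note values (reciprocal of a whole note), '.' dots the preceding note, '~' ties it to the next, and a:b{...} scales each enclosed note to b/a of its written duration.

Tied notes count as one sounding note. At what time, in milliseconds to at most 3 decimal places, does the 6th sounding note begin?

1. 0.0ms @ 0 + 927.835ms (3/2)
2. 927.835ms @ 3/2 + 927.835ms (3/2)
3. 1855.67ms @ 3 + 1855.67ms (3)
4. 3711.34ms @ 6 + 927.835ms (3/2)
5. 4639.175ms @ 15/2 + 927.835ms (3/2)
6. 5567.01ms @ 9 + 1855.67ms (3)
7. 7422.68ms @ 12 + 1855.67ms (3)
8. 9278.351ms @ 15 + 1855.67ms (3)

note 6 onset = 9b = 5567.01ms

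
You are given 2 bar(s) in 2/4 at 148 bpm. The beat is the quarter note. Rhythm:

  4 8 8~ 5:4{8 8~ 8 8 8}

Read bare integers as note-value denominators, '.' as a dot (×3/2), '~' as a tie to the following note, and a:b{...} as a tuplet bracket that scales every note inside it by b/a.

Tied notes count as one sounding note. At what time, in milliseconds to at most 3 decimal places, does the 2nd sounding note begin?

1. 0.0ms @ 0 + 405.405ms (1)
2. 405.405ms @ 1 + 202.703ms (1/2)
3. 608.108ms @ 3/2 + 364.865ms (9/10)
4. 972.973ms @ 12/5 + 324.324ms (4/5)
5. 1297.297ms @ 16/5 + 162.162ms (2/5)
6. 1459.459ms @ 18/5 + 162.162ms (2/5)

note 2 onset = 1b = 405.405ms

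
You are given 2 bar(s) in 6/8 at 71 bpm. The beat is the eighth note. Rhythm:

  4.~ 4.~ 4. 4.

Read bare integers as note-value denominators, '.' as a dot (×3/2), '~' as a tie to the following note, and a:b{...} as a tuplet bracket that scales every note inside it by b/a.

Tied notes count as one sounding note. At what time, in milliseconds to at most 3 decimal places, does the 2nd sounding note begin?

note 2 onset = 9b = 7605.634ms

1. 0.0ms @ 0 + 7605.634ms (9)
2. 7605.634ms @ 9 + 2535.211ms (3)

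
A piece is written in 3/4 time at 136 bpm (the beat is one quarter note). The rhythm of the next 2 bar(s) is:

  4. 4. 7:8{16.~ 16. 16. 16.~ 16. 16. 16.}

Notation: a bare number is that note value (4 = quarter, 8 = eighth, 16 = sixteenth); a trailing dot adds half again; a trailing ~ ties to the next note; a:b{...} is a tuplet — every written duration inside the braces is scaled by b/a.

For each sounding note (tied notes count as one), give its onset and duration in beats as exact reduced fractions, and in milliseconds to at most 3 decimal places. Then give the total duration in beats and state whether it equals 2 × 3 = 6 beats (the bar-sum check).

1) 0.0ms=0b +661.765ms=3/2b
2) 661.765ms=3/2b +661.765ms=3/2b
3) 1323.529ms=3b +378.151ms=6/7b
4) 1701.681ms=27/7b +189.076ms=3/7b
5) 1890.756ms=30/7b +378.151ms=6/7b
6) 2268.908ms=36/7b +189.076ms=3/7b
7) 2457.983ms=39/7b +189.076ms=3/7b
Σ=6b of 6 (136bpm 3/4) — PASS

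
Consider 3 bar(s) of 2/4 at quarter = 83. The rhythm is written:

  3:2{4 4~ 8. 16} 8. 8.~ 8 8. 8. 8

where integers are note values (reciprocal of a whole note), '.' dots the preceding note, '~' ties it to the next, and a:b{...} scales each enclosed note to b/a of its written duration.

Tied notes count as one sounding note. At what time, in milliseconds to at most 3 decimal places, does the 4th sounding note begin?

note 4 onset = 2b = 1445.783ms

1. 0.0ms @ 0 + 481.928ms (2/3)
2. 481.928ms @ 2/3 + 843.373ms (7/6)
3. 1325.301ms @ 11/6 + 120.482ms (1/6)
4. 1445.783ms @ 2 + 542.169ms (3/4)
5. 1987.952ms @ 11/4 + 903.614ms (5/4)
6. 2891.566ms @ 4 + 542.169ms (3/4)
7. 3433.735ms @ 19/4 + 542.169ms (3/4)
8. 3975.904ms @ 11/2 + 361.446ms (1/2)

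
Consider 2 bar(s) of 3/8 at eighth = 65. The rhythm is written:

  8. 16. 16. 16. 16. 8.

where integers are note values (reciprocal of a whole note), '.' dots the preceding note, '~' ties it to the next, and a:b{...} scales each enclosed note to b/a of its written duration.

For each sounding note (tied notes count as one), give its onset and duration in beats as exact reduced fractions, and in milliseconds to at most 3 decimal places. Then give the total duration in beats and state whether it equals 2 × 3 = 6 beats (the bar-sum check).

1) 0.0ms=0b +1384.615ms=3/2b
2) 1384.615ms=3/2b +692.308ms=3/4b
3) 2076.923ms=9/4b +692.308ms=3/4b
4) 2769.231ms=3b +692.308ms=3/4b
5) 3461.538ms=15/4b +692.308ms=3/4b
6) 4153.846ms=9/2b +1384.615ms=3/2b
Σ=6b of 6 (65bpm 3/8) — PASS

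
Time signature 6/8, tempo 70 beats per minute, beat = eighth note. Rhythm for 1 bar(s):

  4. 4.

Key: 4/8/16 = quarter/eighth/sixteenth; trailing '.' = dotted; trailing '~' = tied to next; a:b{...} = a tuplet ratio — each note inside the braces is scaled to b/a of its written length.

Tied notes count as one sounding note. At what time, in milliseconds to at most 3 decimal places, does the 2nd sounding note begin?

note 2 onset = 3b = 2571.429ms

1. 0.0ms @ 0 + 2571.429ms (3)
2. 2571.429ms @ 3 + 2571.429ms (3)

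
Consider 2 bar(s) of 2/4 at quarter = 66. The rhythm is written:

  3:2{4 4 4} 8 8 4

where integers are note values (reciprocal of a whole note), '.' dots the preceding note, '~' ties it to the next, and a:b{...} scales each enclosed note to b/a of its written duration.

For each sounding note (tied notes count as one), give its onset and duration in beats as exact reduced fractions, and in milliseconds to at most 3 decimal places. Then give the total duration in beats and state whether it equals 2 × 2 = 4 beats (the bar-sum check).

1) 0.0ms=0b +606.061ms=2/3b
2) 606.061ms=2/3b +606.061ms=2/3b
3) 1212.121ms=4/3b +606.061ms=2/3b
4) 1818.182ms=2b +454.545ms=1/2b
5) 2272.727ms=5/2b +454.545ms=1/2b
6) 2727.273ms=3b +909.091ms=1b
Σ=4b of 4 (66bpm 2/4) — PASS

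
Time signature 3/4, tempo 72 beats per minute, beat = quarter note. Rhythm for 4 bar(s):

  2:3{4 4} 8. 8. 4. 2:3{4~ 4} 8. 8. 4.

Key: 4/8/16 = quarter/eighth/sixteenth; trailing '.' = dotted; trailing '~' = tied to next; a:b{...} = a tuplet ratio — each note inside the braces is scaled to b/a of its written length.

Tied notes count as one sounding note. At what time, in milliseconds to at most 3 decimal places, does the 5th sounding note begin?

note 5 onset = 9/2b = 3750.0ms

1. 0.0ms @ 0 + 1250.0ms (3/2)
2. 1250.0ms @ 3/2 + 1250.0ms (3/2)
3. 2500.0ms @ 3 + 625.0ms (3/4)
4. 3125.0ms @ 15/4 + 625.0ms (3/4)
5. 3750.0ms @ 9/2 + 1250.0ms (3/2)
6. 5000.0ms @ 6 + 2500.0ms (3)
7. 7500.0ms @ 9 + 625.0ms (3/4)
8. 8125.0ms @ 39/4 + 625.0ms (3/4)
9. 8750.0ms @ 21/2 + 1250.0ms (3/2)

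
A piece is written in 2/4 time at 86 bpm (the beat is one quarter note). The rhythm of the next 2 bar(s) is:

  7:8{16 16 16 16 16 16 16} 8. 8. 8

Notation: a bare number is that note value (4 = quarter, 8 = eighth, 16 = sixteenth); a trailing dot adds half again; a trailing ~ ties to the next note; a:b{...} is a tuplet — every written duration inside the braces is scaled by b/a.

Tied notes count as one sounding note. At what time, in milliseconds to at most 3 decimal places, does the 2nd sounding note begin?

note 2 onset = 2/7b = 199.336ms

1. 0.0ms @ 0 + 199.336ms (2/7)
2. 199.336ms @ 2/7 + 199.336ms (2/7)
3. 398.671ms @ 4/7 + 199.336ms (2/7)
4. 598.007ms @ 6/7 + 199.336ms (2/7)
5. 797.342ms @ 8/7 + 199.336ms (2/7)
6. 996.678ms @ 10/7 + 199.336ms (2/7)
7. 1196.013ms @ 12/7 + 199.336ms (2/7)
8. 1395.349ms @ 2 + 523.256ms (3/4)
9. 1918.605ms @ 11/4 + 523.256ms (3/4)
10. 2441.86ms @ 7/2 + 348.837ms (1/2)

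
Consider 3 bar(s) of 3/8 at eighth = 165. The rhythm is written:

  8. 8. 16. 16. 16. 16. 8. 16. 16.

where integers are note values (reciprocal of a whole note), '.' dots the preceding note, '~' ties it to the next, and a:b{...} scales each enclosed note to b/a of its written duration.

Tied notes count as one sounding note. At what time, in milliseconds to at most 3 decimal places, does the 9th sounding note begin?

1. 0.0ms @ 0 + 545.455ms (3/2)
2. 545.455ms @ 3/2 + 545.455ms (3/2)
3. 1090.909ms @ 3 + 272.727ms (3/4)
4. 1363.636ms @ 15/4 + 272.727ms (3/4)
5. 1636.364ms @ 9/2 + 272.727ms (3/4)
6. 1909.091ms @ 21/4 + 272.727ms (3/4)
7. 2181.818ms @ 6 + 545.455ms (3/2)
8. 2727.273ms @ 15/2 + 272.727ms (3/4)
9. 3000.0ms @ 33/4 + 272.727ms (3/4)

note 9 onset = 33/4b = 3000.0ms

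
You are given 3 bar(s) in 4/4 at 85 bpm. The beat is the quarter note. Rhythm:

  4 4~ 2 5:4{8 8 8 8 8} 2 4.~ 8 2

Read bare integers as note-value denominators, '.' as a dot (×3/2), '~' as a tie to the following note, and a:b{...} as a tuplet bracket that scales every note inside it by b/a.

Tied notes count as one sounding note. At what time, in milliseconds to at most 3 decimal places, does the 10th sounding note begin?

1. 0.0ms @ 0 + 705.882ms (1)
2. 705.882ms @ 1 + 2117.647ms (3)
3. 2823.529ms @ 4 + 282.353ms (2/5)
4. 3105.882ms @ 22/5 + 282.353ms (2/5)
5. 3388.235ms @ 24/5 + 282.353ms (2/5)
6. 3670.588ms @ 26/5 + 282.353ms (2/5)
7. 3952.941ms @ 28/5 + 282.353ms (2/5)
8. 4235.294ms @ 6 + 1411.765ms (2)
9. 5647.059ms @ 8 + 1411.765ms (2)
10. 7058.824ms @ 10 + 1411.765ms (2)

note 10 onset = 10b = 7058.824ms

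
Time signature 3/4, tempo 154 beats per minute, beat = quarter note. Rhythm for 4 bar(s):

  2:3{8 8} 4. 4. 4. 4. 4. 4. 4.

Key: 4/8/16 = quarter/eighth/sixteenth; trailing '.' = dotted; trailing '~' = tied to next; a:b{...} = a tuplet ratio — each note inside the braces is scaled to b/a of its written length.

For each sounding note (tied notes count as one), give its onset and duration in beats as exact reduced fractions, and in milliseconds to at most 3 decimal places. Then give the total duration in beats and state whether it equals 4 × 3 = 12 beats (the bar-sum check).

1) 0.0ms=0b +292.208ms=3/4b
2) 292.208ms=3/4b +292.208ms=3/4b
3) 584.416ms=3/2b +584.416ms=3/2b
4) 1168.831ms=3b +584.416ms=3/2b
5) 1753.247ms=9/2b +584.416ms=3/2b
6) 2337.662ms=6b +584.416ms=3/2b
7) 2922.078ms=15/2b +584.416ms=3/2b
8) 3506.494ms=9b +584.416ms=3/2b
9) 4090.909ms=21/2b +584.416ms=3/2b
Σ=12b of 12 (154bpm 3/4) — PASS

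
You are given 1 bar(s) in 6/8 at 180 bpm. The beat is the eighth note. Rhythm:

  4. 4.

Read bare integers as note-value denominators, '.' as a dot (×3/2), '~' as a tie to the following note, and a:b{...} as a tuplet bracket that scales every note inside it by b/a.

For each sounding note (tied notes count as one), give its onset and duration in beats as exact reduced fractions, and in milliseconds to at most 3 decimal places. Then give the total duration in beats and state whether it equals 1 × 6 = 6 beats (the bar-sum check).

1) 0.0ms=0b +1000.0ms=3b
2) 1000.0ms=3b +1000.0ms=3b
Σ=6b of 6 (180bpm 6/8) — PASS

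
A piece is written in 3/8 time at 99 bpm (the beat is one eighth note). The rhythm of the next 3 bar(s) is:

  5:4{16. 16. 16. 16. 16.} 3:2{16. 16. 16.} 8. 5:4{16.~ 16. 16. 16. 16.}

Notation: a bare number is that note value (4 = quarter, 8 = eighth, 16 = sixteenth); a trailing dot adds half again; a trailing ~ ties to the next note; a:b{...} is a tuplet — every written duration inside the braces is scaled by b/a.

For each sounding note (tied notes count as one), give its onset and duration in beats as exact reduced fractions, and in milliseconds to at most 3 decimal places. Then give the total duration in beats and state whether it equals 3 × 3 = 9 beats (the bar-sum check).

1) 0.0ms=0b +363.636ms=3/5b
2) 363.636ms=3/5b +363.636ms=3/5b
3) 727.273ms=6/5b +363.636ms=3/5b
4) 1090.909ms=9/5b +363.636ms=3/5b
5) 1454.545ms=12/5b +363.636ms=3/5b
6) 1818.182ms=3b +303.03ms=1/2b
7) 2121.212ms=7/2b +303.03ms=1/2b
8) 2424.242ms=4b +303.03ms=1/2b
9) 2727.273ms=9/2b +909.091ms=3/2b
10) 3636.364ms=6b +727.273ms=6/5b
11) 4363.636ms=36/5b +363.636ms=3/5b
12) 4727.273ms=39/5b +363.636ms=3/5b
13) 5090.909ms=42/5b +363.636ms=3/5b
Σ=9b of 9 (99bpm 3/8) — PASS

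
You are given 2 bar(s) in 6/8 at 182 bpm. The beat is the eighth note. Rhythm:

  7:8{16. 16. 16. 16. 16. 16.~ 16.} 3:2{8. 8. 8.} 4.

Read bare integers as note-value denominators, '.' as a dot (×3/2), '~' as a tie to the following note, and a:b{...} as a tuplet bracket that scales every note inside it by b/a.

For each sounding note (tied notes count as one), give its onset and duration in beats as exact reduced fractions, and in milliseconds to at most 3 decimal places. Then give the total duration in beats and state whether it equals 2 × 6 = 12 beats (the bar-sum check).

1) 0.0ms=0b +282.575ms=6/7b
2) 282.575ms=6/7b +282.575ms=6/7b
3) 565.149ms=12/7b +282.575ms=6/7b
4) 847.724ms=18/7b +282.575ms=6/7b
5) 1130.298ms=24/7b +282.575ms=6/7b
6) 1412.873ms=30/7b +565.149ms=12/7b
7) 1978.022ms=6b +329.67ms=1b
8) 2307.692ms=7b +329.67ms=1b
9) 2637.363ms=8b +329.67ms=1b
10) 2967.033ms=9b +989.011ms=3b
Σ=12b of 12 (182bpm 6/8) — PASS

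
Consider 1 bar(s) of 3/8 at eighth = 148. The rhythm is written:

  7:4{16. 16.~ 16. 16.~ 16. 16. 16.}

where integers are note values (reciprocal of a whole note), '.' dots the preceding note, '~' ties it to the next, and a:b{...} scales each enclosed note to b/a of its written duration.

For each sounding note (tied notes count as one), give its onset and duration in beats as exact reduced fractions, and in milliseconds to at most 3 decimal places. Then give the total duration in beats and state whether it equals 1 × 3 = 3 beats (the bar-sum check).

1) 0.0ms=0b +173.745ms=3/7b
2) 173.745ms=3/7b +347.49ms=6/7b
3) 521.236ms=9/7b +347.49ms=6/7b
4) 868.726ms=15/7b +173.745ms=3/7b
5) 1042.471ms=18/7b +173.745ms=3/7b
Σ=3b of 3 (148bpm 3/8) — PASS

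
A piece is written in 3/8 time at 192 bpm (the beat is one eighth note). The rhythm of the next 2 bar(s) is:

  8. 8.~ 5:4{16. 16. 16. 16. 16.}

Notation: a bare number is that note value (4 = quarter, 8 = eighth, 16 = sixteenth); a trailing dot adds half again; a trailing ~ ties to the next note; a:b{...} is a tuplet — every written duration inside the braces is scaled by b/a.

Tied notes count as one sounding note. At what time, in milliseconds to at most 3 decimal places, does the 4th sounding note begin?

note 4 onset = 21/5b = 1312.5ms

1. 0.0ms @ 0 + 468.75ms (3/2)
2. 468.75ms @ 3/2 + 656.25ms (21/10)
3. 1125.0ms @ 18/5 + 187.5ms (3/5)
4. 1312.5ms @ 21/5 + 187.5ms (3/5)
5. 1500.0ms @ 24/5 + 187.5ms (3/5)
6. 1687.5ms @ 27/5 + 187.5ms (3/5)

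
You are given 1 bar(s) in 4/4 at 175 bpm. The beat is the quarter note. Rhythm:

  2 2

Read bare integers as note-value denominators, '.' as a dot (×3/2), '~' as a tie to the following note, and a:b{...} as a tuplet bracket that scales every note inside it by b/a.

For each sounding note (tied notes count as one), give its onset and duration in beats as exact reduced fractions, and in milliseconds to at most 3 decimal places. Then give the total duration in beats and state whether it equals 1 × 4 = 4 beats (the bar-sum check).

1) 0.0ms=0b +685.714ms=2b
2) 685.714ms=2b +685.714ms=2b
Σ=4b of 4 (175bpm 4/4) — PASS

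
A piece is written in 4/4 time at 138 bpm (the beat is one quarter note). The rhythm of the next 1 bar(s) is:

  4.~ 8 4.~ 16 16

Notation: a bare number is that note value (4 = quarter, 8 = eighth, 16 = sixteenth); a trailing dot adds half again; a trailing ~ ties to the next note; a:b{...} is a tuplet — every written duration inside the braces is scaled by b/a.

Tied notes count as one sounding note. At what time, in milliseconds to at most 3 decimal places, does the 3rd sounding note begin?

1. 0.0ms @ 0 + 869.565ms (2)
2. 869.565ms @ 2 + 760.87ms (7/4)
3. 1630.435ms @ 15/4 + 108.696ms (1/4)

note 3 onset = 15/4b = 1630.435ms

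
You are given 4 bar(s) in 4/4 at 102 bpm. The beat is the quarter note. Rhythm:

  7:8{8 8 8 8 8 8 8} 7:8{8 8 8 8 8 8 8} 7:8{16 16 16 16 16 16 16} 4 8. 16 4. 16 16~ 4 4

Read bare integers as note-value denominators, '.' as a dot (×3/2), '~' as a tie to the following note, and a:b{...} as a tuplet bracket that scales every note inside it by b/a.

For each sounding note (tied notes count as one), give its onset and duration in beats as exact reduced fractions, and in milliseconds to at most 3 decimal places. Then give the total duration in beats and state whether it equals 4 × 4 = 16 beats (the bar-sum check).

1) 0.0ms=0b +336.134ms=4/7b
2) 336.134ms=4/7b +336.134ms=4/7b
3) 672.269ms=8/7b +336.134ms=4/7b
4) 1008.403ms=12/7b +336.134ms=4/7b
5) 1344.538ms=16/7b +336.134ms=4/7b
6) 1680.672ms=20/7b +336.134ms=4/7b
7) 2016.807ms=24/7b +336.134ms=4/7b
8) 2352.941ms=4b +336.134ms=4/7b
9) 2689.076ms=32/7b +336.134ms=4/7b
10) 3025.21ms=36/7b +336.134ms=4/7b
11) 3361.345ms=40/7b +336.134ms=4/7b
12) 3697.479ms=44/7b +336.134ms=4/7b
13) 4033.613ms=48/7b +336.134ms=4/7b
14) 4369.748ms=52/7b +336.134ms=4/7b
15) 4705.882ms=8b +168.067ms=2/7b
16) 4873.95ms=58/7b +168.067ms=2/7b
17) 5042.017ms=60/7b +168.067ms=2/7b
18) 5210.084ms=62/7b +168.067ms=2/7b
19) 5378.151ms=64/7b +168.067ms=2/7b
20) 5546.218ms=66/7b +168.067ms=2/7b
21) 5714.286ms=68/7b +168.067ms=2/7b
22) 5882.353ms=10b +588.235ms=1b
23) 6470.588ms=11b +441.176ms=3/4b
24) 6911.765ms=47/4b +147.059ms=1/4b
25) 7058.824ms=12b +882.353ms=3/2b
26) 7941.176ms=27/2b +147.059ms=1/4b
27) 8088.235ms=55/4b +735.294ms=5/4b
28) 8823.529ms=15b +588.235ms=1b
Σ=16b of 16 (102bpm 4/4) — PASS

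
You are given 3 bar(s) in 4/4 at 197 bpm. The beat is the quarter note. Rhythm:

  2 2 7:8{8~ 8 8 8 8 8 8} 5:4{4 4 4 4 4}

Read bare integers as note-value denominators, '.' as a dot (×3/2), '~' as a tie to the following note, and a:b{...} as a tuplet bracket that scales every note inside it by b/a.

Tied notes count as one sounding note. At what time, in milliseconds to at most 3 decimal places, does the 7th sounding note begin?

note 7 onset = 48/7b = 2088.47ms

1. 0.0ms @ 0 + 609.137ms (2)
2. 609.137ms @ 2 + 609.137ms (2)
3. 1218.274ms @ 4 + 348.078ms (8/7)
4. 1566.352ms @ 36/7 + 174.039ms (4/7)
5. 1740.392ms @ 40/7 + 174.039ms (4/7)
6. 1914.431ms @ 44/7 + 174.039ms (4/7)
7. 2088.47ms @ 48/7 + 174.039ms (4/7)
8. 2262.509ms @ 52/7 + 174.039ms (4/7)
9. 2436.548ms @ 8 + 243.655ms (4/5)
10. 2680.203ms @ 44/5 + 243.655ms (4/5)
11. 2923.858ms @ 48/5 + 243.655ms (4/5)
12. 3167.513ms @ 52/5 + 243.655ms (4/5)
13. 3411.168ms @ 56/5 + 243.655ms (4/5)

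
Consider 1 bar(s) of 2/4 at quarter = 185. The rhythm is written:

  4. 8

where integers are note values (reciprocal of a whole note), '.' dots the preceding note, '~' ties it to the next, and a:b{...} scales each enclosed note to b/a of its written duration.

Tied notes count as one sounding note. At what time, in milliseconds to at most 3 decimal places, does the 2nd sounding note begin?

1. 0.0ms @ 0 + 486.486ms (3/2)
2. 486.486ms @ 3/2 + 162.162ms (1/2)

note 2 onset = 3/2b = 486.486ms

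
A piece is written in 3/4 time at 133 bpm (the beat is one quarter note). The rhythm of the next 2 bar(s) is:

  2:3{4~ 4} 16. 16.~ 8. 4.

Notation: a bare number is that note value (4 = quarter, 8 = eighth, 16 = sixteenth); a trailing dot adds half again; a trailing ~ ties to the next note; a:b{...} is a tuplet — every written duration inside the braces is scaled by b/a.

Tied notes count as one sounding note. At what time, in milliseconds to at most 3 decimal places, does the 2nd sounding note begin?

1. 0.0ms @ 0 + 1353.383ms (3)
2. 1353.383ms @ 3 + 169.173ms (3/8)
3. 1522.556ms @ 27/8 + 507.519ms (9/8)
4. 2030.075ms @ 9/2 + 676.692ms (3/2)

note 2 onset = 3b = 1353.383ms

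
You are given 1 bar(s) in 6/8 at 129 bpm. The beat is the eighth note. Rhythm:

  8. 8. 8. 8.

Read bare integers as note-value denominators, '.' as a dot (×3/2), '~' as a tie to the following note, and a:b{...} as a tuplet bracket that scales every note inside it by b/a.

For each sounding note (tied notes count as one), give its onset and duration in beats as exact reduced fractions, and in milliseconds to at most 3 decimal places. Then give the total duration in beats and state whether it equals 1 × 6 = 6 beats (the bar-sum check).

1) 0.0ms=0b +697.674ms=3/2b
2) 697.674ms=3/2b +697.674ms=3/2b
3) 1395.349ms=3b +697.674ms=3/2b
4) 2093.023ms=9/2b +697.674ms=3/2b
Σ=6b of 6 (129bpm 6/8) — PASS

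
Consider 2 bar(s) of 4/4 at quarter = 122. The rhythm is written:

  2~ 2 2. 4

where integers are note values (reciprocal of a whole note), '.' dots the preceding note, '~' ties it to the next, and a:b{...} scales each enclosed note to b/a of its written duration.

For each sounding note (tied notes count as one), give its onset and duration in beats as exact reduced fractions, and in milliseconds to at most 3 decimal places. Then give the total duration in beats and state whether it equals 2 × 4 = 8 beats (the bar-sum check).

1) 0.0ms=0b +1967.213ms=4b
2) 1967.213ms=4b +1475.41ms=3b
3) 3442.623ms=7b +491.803ms=1b
Σ=8b of 8 (122bpm 4/4) — PASS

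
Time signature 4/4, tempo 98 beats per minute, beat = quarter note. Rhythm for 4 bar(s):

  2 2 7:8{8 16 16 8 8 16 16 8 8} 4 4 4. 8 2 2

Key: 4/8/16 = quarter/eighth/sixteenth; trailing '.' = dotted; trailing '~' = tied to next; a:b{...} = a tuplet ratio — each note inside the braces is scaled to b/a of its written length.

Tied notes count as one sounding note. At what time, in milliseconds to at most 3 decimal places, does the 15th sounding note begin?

1. 0.0ms @ 0 + 1224.49ms (2)
2. 1224.49ms @ 2 + 1224.49ms (2)
3. 2448.98ms @ 4 + 349.854ms (4/7)
4. 2798.834ms @ 32/7 + 174.927ms (2/7)
5. 2973.761ms @ 34/7 + 174.927ms (2/7)
6. 3148.688ms @ 36/7 + 349.854ms (4/7)
7. 3498.542ms @ 40/7 + 349.854ms (4/7)
8. 3848.397ms @ 44/7 + 174.927ms (2/7)
9. 4023.324ms @ 46/7 + 174.927ms (2/7)
10. 4198.251ms @ 48/7 + 349.854ms (4/7)
11. 4548.105ms @ 52/7 + 349.854ms (4/7)
12. 4897.959ms @ 8 + 612.245ms (1)
13. 5510.204ms @ 9 + 612.245ms (1)
14. 6122.449ms @ 10 + 918.367ms (3/2)
15. 7040.816ms @ 23/2 + 306.122ms (1/2)
16. 7346.939ms @ 12 + 1224.49ms (2)
17. 8571.429ms @ 14 + 1224.49ms (2)

note 15 onset = 23/2b = 7040.816ms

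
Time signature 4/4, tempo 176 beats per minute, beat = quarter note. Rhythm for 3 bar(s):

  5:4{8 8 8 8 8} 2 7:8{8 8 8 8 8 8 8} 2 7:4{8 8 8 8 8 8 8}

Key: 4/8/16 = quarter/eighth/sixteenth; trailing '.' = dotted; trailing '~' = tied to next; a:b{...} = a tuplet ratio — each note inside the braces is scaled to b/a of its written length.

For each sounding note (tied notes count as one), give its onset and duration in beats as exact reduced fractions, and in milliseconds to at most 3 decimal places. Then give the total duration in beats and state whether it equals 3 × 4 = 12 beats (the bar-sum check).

1) 0.0ms=0b +136.364ms=2/5b
2) 136.364ms=2/5b +136.364ms=2/5b
3) 272.727ms=4/5b +136.364ms=2/5b
4) 409.091ms=6/5b +136.364ms=2/5b
5) 545.455ms=8/5b +136.364ms=2/5b
6) 681.818ms=2b +681.818ms=2b
7) 1363.636ms=4b +194.805ms=4/7b
8) 1558.442ms=32/7b +194.805ms=4/7b
9) 1753.247ms=36/7b +194.805ms=4/7b
10) 1948.052ms=40/7b +194.805ms=4/7b
11) 2142.857ms=44/7b +194.805ms=4/7b
12) 2337.662ms=48/7b +194.805ms=4/7b
13) 2532.468ms=52/7b +194.805ms=4/7b
14) 2727.273ms=8b +681.818ms=2b
15) 3409.091ms=10b +97.403ms=2/7b
16) 3506.494ms=72/7b +97.403ms=2/7b
17) 3603.896ms=74/7b +97.403ms=2/7b
18) 3701.299ms=76/7b +97.403ms=2/7b
19) 3798.701ms=78/7b +97.403ms=2/7b
20) 3896.104ms=80/7b +97.403ms=2/7b
21) 3993.506ms=82/7b +97.403ms=2/7b
Σ=12b of 12 (176bpm 4/4) — PASS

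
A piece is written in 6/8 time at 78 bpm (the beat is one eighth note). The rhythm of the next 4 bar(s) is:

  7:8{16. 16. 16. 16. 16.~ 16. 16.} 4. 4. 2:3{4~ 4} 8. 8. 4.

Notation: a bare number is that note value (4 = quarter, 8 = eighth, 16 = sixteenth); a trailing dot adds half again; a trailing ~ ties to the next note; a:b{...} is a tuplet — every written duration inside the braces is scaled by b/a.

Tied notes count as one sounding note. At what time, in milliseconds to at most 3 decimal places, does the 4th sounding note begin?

1. 0.0ms @ 0 + 659.341ms (6/7)
2. 659.341ms @ 6/7 + 659.341ms (6/7)
3. 1318.681ms @ 12/7 + 659.341ms (6/7)
4. 1978.022ms @ 18/7 + 659.341ms (6/7)
5. 2637.363ms @ 24/7 + 1318.681ms (12/7)
6. 3956.044ms @ 36/7 + 659.341ms (6/7)
7. 4615.385ms @ 6 + 2307.692ms (3)
8. 6923.077ms @ 9 + 2307.692ms (3)
9. 9230.769ms @ 12 + 4615.385ms (6)
10. 13846.154ms @ 18 + 1153.846ms (3/2)
11. 15000.0ms @ 39/2 + 1153.846ms (3/2)
12. 16153.846ms @ 21 + 2307.692ms (3)

note 4 onset = 18/7b = 1978.022ms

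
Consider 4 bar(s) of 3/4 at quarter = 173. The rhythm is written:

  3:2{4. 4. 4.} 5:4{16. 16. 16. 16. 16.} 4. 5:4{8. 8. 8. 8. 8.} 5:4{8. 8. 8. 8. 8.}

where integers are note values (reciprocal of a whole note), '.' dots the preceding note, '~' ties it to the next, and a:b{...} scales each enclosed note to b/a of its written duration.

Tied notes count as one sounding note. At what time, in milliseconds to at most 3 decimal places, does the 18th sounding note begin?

1. 0.0ms @ 0 + 346.821ms (1)
2. 346.821ms @ 1 + 346.821ms (1)
3. 693.642ms @ 2 + 346.821ms (1)
4. 1040.462ms @ 3 + 104.046ms (3/10)
5. 1144.509ms @ 33/10 + 104.046ms (3/10)
6. 1248.555ms @ 18/5 + 104.046ms (3/10)
7. 1352.601ms @ 39/10 + 104.046ms (3/10)
8. 1456.647ms @ 21/5 + 104.046ms (3/10)
9. 1560.694ms @ 9/2 + 520.231ms (3/2)
10. 2080.925ms @ 6 + 208.092ms (3/5)
11. 2289.017ms @ 33/5 + 208.092ms (3/5)
12. 2497.11ms @ 36/5 + 208.092ms (3/5)
13. 2705.202ms @ 39/5 + 208.092ms (3/5)
14. 2913.295ms @ 42/5 + 208.092ms (3/5)
15. 3121.387ms @ 9 + 208.092ms (3/5)
16. 3329.48ms @ 48/5 + 208.092ms (3/5)
17. 3537.572ms @ 51/5 + 208.092ms (3/5)
18. 3745.665ms @ 54/5 + 208.092ms (3/5)
19. 3953.757ms @ 57/5 + 208.092ms (3/5)

note 18 onset = 54/5b = 3745.665ms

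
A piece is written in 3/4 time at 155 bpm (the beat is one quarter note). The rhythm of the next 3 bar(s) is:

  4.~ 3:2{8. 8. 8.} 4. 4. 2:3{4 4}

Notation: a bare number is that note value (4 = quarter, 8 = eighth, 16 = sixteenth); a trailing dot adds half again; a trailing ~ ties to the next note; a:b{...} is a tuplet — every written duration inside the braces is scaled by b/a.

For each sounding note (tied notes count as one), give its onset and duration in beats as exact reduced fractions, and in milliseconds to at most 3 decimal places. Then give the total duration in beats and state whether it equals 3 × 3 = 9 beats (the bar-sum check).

1) 0.0ms=0b +774.194ms=2b
2) 774.194ms=2b +193.548ms=1/2b
3) 967.742ms=5/2b +193.548ms=1/2b
4) 1161.29ms=3b +580.645ms=3/2b
5) 1741.935ms=9/2b +580.645ms=3/2b
6) 2322.581ms=6b +580.645ms=3/2b
7) 2903.226ms=15/2b +580.645ms=3/2b
Σ=9b of 9 (155bpm 3/4) — PASS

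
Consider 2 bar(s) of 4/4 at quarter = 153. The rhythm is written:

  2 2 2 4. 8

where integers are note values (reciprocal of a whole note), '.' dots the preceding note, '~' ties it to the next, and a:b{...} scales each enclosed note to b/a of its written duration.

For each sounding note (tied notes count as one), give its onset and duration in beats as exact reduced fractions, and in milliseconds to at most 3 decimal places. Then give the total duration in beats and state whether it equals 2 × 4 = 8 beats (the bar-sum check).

1) 0.0ms=0b +784.314ms=2b
2) 784.314ms=2b +784.314ms=2b
3) 1568.627ms=4b +784.314ms=2b
4) 2352.941ms=6b +588.235ms=3/2b
5) 2941.176ms=15/2b +196.078ms=1/2b
Σ=8b of 8 (153bpm 4/4) — PASS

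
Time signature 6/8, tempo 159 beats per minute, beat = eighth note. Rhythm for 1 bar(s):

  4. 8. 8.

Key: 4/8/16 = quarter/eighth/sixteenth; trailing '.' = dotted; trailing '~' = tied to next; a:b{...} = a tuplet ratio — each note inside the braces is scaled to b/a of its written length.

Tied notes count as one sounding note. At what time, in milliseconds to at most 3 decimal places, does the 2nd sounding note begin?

note 2 onset = 3b = 1132.075ms

1. 0.0ms @ 0 + 1132.075ms (3)
2. 1132.075ms @ 3 + 566.038ms (3/2)
3. 1698.113ms @ 9/2 + 566.038ms (3/2)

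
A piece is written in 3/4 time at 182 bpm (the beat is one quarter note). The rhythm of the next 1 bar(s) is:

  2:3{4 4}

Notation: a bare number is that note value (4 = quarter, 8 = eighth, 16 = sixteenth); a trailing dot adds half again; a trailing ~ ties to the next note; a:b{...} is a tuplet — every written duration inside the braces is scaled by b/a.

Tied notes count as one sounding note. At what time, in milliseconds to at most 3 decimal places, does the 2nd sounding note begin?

note 2 onset = 3/2b = 494.505ms

1. 0.0ms @ 0 + 494.505ms (3/2)
2. 494.505ms @ 3/2 + 494.505ms (3/2)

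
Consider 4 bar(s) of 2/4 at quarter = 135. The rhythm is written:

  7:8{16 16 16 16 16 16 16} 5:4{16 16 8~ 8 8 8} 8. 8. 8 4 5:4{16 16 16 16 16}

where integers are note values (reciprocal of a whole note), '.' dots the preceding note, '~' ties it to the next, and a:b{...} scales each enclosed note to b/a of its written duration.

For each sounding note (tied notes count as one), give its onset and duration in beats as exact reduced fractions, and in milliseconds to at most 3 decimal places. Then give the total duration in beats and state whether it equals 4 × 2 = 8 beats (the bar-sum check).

1) 0.0ms=0b +126.984ms=2/7b
2) 126.984ms=2/7b +126.984ms=2/7b
3) 253.968ms=4/7b +126.984ms=2/7b
4) 380.952ms=6/7b +126.984ms=2/7b
5) 507.937ms=8/7b +126.984ms=2/7b
6) 634.921ms=10/7b +126.984ms=2/7b
7) 761.905ms=12/7b +126.984ms=2/7b
8) 888.889ms=2b +88.889ms=1/5b
9) 977.778ms=11/5b +88.889ms=1/5b
10) 1066.667ms=12/5b +355.556ms=4/5b
11) 1422.222ms=16/5b +177.778ms=2/5b
12) 1600.0ms=18/5b +177.778ms=2/5b
13) 1777.778ms=4b +333.333ms=3/4b
14) 2111.111ms=19/4b +333.333ms=3/4b
15) 2444.444ms=11/2b +222.222ms=1/2b
16) 2666.667ms=6b +444.444ms=1b
17) 3111.111ms=7b +88.889ms=1/5b
18) 3200.0ms=36/5b +88.889ms=1/5b
19) 3288.889ms=37/5b +88.889ms=1/5b
20) 3377.778ms=38/5b +88.889ms=1/5b
21) 3466.667ms=39/5b +88.889ms=1/5b
Σ=8b of 8 (135bpm 2/4) — PASS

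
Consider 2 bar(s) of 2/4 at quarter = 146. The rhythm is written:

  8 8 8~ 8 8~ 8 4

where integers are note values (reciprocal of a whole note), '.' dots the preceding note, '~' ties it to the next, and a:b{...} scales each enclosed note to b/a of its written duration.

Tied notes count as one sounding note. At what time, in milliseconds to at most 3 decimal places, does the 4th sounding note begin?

1. 0.0ms @ 0 + 205.479ms (1/2)
2. 205.479ms @ 1/2 + 205.479ms (1/2)
3. 410.959ms @ 1 + 410.959ms (1)
4. 821.918ms @ 2 + 410.959ms (1)
5. 1232.877ms @ 3 + 410.959ms (1)

note 4 onset = 2b = 821.918ms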